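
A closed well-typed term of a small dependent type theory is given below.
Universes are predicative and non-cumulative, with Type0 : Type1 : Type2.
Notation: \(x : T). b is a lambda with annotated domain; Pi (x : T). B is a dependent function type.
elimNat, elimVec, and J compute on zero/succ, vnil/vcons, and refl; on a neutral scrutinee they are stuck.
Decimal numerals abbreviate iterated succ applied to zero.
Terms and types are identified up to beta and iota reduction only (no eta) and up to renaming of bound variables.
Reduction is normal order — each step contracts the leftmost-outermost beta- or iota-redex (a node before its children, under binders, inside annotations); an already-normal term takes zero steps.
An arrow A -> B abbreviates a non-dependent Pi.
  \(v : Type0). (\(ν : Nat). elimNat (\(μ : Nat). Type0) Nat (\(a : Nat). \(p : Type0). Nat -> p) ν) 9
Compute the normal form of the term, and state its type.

reduced normal form:
  \(v : Type0). Nat -> Nat -> Nat -> Nat -> Nat -> Nat -> Nat -> Nat -> Nat -> Nat
type:
  Type0 -> Type0


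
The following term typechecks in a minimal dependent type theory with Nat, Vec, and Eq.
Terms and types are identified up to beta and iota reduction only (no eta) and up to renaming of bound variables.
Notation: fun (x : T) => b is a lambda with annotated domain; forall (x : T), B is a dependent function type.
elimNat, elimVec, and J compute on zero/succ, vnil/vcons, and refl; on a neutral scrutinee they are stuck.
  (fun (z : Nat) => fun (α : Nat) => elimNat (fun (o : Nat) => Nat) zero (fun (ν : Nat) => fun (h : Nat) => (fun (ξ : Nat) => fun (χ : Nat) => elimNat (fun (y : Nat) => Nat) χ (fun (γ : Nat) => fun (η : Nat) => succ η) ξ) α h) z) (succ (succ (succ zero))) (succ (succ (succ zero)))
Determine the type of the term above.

type:
  Nat


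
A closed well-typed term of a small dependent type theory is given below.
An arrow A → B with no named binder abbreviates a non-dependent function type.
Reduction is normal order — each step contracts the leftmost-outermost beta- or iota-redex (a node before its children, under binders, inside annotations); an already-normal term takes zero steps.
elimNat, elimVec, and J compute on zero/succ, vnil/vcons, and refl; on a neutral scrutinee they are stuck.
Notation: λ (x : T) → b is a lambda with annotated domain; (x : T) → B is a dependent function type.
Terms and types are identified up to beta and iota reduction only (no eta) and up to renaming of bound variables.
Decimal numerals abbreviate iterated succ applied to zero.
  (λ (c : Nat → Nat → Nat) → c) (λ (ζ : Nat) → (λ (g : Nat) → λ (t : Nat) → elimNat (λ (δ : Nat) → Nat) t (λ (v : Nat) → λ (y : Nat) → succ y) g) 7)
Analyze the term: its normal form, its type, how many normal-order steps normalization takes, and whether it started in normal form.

resulting normal form:
  λ (c : Nat) → λ (ζ : Nat) → succ (succ (succ (succ (succ (succ (succ ζ))))))
inferred type:
  Nat → Nat → Nat
steps to reach normal form (normal order): 24
started in normal form: no
first contracted redex: a beta-redex


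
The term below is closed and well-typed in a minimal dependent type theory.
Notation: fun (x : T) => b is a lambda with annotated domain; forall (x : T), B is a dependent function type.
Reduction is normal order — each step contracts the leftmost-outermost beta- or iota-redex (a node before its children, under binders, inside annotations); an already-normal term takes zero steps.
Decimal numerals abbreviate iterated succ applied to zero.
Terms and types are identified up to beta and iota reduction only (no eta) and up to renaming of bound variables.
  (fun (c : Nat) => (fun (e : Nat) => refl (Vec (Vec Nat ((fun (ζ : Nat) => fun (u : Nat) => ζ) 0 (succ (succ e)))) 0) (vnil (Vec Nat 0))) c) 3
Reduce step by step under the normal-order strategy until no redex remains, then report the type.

normal-order reduction sequence:
  (fun (c : Nat) => (fun (e : Nat) => refl (Vec (Vec Nat ((fun (ζ : Nat) => fun (u : Nat) => ζ) 0 (succ (succ e)))) 0) (vnil (Vec Nat 0))) c) 3
  ~> (fun (c : Nat) => refl (Vec (Vec Nat ((fun (e : Nat) => fun (ζ : Nat) => e) 0 (succ (succ c)))) 0) (vnil (Vec Nat 0))) 3
  ~> refl (Vec (Vec Nat ((fun (c : Nat) => fun (e : Nat) => c) 0 5)) 0) (vnil (Vec Nat 0))
  ~> refl (Vec (Vec Nat ((fun (c : Nat) => 0) 5)) 0) (vnil (Vec Nat 0))
  ~> refl (Vec (Vec Nat 0) 0) (vnil (Vec Nat 0))
type:
  Eq (Vec (Vec Nat 0) 0) (vnil (Vec Nat 0)) (vnil (Vec Nat 0))


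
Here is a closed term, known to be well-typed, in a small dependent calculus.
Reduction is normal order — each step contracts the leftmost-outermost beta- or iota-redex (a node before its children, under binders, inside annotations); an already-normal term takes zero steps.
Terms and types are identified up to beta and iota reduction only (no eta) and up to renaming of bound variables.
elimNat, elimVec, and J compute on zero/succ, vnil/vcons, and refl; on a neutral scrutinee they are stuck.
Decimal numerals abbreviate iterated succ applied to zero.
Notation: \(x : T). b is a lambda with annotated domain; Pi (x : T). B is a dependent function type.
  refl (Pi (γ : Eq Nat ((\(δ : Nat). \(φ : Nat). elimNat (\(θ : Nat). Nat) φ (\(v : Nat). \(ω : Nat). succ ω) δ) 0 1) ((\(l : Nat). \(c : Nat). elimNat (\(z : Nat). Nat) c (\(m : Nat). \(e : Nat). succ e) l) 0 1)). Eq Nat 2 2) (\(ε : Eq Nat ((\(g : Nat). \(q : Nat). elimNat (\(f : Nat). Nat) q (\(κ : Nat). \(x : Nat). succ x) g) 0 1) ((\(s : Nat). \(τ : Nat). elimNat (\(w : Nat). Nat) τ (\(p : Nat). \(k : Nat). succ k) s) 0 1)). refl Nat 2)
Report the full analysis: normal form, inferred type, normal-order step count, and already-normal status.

resulting normal form:
  refl (Pi (γ : Eq Nat 1 1). Eq Nat 2 2) (\(δ : Eq Nat 1 1). refl Nat 2)
inferred type:
  Eq (Pi (γ : Eq Nat 1 1). Eq Nat 2 2) (\(δ : Eq Nat 1 1). refl Nat 2) (\(φ : Eq Nat 1 1). refl Nat 2)
steps to reach normal form (normal order): 12
term was already normal: no
first redex: a beta-redex


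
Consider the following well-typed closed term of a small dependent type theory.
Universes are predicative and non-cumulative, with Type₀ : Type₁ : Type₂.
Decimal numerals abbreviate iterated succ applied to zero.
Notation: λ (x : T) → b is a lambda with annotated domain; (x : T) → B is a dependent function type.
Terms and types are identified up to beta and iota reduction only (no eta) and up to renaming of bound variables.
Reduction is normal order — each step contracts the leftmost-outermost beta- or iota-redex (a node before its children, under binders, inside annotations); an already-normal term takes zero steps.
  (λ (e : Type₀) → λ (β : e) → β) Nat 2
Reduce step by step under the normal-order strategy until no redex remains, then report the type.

normal-order reduction sequence:
  (λ (e : Type₀) → λ (β : e) → β) Nat 2
  ~> (λ (e : Nat) → e) 2
  ~> 2
inferred type:
  Nat


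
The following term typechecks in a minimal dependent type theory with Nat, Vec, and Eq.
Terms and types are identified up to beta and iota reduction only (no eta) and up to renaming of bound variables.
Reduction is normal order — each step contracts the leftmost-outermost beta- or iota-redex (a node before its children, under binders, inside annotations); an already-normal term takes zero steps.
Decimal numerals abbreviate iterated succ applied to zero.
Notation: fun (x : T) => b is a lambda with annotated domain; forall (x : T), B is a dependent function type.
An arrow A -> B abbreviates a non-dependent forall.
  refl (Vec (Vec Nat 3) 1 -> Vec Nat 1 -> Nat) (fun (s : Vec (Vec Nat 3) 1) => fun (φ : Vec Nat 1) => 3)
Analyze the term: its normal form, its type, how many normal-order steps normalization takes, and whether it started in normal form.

resulting normal form:
  refl (Vec (Vec Nat 3) 1 -> Vec Nat 1 -> Nat) (fun (s : Vec (Vec Nat 3) 1) => fun (φ : Vec Nat 1) => 3)
inferred type:
  Eq (Vec (Vec Nat 3) 1 -> Vec Nat 1 -> Nat) (fun (s : Vec (Vec Nat 3) 1) => fun (φ : Vec Nat 1) => 3) (fun (t : Vec (Vec Nat 3) 1) => fun (χ : Vec Nat 1) => 3)
steps to reach normal form (normal order): 0
already normal: yes


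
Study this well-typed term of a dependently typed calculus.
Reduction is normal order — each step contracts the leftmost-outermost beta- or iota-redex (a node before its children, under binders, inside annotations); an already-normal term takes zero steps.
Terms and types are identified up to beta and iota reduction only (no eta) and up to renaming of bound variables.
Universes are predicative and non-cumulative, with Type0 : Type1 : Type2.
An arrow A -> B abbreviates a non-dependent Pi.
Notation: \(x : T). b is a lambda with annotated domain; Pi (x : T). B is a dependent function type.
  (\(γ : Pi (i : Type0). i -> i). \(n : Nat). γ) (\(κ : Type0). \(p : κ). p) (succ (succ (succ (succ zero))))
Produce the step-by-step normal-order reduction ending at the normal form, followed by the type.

reduction (normal order):
  (\(γ : Pi (i : Type0). i -> i). \(n : Nat). γ) (\(κ : Type0). \(p : κ). p) (succ (succ (succ (succ zero))))
  ~> (\(γ : Nat). \(i : Type0). \(n : i). n) (succ (succ (succ (succ zero))))
  ~> \(γ : Type0). \(i : γ). i
inferred type:
  Pi (γ : Type0). γ -> γ


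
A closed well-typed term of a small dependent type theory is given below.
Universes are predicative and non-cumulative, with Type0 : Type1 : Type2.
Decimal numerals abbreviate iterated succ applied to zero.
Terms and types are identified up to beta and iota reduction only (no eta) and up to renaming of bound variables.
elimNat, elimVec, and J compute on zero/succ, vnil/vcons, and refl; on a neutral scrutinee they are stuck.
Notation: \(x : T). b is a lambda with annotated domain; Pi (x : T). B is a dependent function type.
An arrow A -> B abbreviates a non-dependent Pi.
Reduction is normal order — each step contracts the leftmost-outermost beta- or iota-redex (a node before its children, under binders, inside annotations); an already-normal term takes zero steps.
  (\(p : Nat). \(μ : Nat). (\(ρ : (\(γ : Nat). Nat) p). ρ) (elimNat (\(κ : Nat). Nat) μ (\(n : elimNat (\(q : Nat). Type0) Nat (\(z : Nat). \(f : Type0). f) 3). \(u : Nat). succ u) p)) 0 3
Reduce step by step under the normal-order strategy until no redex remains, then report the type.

normal-order reduction sequence:
  (\(p : Nat). \(μ : Nat). (\(ρ : (\(γ : Nat). Nat) p). ρ) (elimNat (\(κ : Nat). Nat) μ (\(n : elimNat (\(q : Nat). Type0) Nat (\(z : Nat). \(f : Type0). f) 3). \(u : Nat). succ u) p)) 0 3
  ~> (\(p : Nat). (\(μ : (\(ρ : Nat). Nat) 0). μ) (elimNat (\(γ : Nat). Nat) p (\(κ : elimNat (\(n : Nat). Type0) Nat (\(q : Nat). \(z : Type0). z) 3). \(f : Nat). succ f) 0)) 3
  ~> (\(p : (\(μ : Nat). Nat) 0). p) (elimNat (\(ρ : Nat). Nat) 3 (\(γ : elimNat (\(κ : Nat). Type0) Nat (\(n : Nat). \(q : Type0). q) 3). \(z : Nat). succ z) 0)
  ~> elimNat (\(p : Nat). Nat) 3 (\(μ : elimNat (\(ρ : Nat). Type0) Nat (\(γ : Nat). \(κ : Type0). κ) 3). \(n : Nat). succ n) 0
  ~> 3
inferred type:
  Nat


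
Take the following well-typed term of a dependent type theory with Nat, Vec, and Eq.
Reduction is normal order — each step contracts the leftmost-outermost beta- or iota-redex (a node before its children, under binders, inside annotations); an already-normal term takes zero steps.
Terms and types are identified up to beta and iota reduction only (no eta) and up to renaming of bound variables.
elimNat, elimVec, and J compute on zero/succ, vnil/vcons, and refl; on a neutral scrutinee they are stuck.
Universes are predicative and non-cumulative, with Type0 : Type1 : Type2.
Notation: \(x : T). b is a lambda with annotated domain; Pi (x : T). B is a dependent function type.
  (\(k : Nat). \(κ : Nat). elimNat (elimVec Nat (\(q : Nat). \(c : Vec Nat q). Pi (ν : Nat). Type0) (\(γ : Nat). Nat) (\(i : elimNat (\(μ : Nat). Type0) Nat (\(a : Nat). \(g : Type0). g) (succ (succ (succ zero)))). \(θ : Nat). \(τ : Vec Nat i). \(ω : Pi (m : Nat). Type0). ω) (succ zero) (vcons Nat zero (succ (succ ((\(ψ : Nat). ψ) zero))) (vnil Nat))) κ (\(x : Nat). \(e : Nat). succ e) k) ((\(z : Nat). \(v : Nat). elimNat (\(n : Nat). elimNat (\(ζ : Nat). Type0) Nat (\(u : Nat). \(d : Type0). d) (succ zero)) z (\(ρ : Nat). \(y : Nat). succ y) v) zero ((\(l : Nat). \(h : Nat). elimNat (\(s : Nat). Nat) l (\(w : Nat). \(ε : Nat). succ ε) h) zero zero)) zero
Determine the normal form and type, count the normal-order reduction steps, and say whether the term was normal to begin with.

resulting normal form:
  zero
inferred type:
  Nat
reduction steps (normal order): 19
term was already normal: no
first contracted redex: a beta-redex


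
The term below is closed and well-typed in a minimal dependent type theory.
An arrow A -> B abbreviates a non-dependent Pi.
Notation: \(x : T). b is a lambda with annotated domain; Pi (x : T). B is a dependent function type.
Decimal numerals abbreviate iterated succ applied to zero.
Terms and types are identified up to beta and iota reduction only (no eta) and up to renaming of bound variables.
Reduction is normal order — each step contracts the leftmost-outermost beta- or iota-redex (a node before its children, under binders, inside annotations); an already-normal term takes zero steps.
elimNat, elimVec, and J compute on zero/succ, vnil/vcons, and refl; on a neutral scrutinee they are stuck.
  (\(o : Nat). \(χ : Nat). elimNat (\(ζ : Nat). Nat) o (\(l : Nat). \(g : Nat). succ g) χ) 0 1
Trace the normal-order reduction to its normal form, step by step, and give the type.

normal-order reduction:
  (\(o : Nat). \(χ : Nat). elimNat (\(ζ : Nat). Nat) o (\(l : Nat). \(g : Nat). succ g) χ) 0 1
  ~> (\(o : Nat). elimNat (\(χ : Nat). Nat) 0 (\(ζ : Nat). \(l : Nat). succ l) o) 1
  ~> elimNat (\(o : Nat). Nat) 0 (\(χ : Nat). \(ζ : Nat). succ ζ) 1
  ~> (\(o : Nat). \(χ : Nat). succ χ) 0 (elimNat (\(ζ : Nat). Nat) 0 (\(l : Nat). \(g : Nat). succ g) 0)
  ~> (\(o : Nat). succ o) (elimNat (\(χ : Nat). Nat) 0 (\(ζ : Nat). \(l : Nat). succ l) 0)
  ~> succ (elimNat (\(o : Nat). Nat) 0 (\(χ : Nat). \(ζ : Nat). succ ζ) 0)
  ~> 1
type:
  Nat


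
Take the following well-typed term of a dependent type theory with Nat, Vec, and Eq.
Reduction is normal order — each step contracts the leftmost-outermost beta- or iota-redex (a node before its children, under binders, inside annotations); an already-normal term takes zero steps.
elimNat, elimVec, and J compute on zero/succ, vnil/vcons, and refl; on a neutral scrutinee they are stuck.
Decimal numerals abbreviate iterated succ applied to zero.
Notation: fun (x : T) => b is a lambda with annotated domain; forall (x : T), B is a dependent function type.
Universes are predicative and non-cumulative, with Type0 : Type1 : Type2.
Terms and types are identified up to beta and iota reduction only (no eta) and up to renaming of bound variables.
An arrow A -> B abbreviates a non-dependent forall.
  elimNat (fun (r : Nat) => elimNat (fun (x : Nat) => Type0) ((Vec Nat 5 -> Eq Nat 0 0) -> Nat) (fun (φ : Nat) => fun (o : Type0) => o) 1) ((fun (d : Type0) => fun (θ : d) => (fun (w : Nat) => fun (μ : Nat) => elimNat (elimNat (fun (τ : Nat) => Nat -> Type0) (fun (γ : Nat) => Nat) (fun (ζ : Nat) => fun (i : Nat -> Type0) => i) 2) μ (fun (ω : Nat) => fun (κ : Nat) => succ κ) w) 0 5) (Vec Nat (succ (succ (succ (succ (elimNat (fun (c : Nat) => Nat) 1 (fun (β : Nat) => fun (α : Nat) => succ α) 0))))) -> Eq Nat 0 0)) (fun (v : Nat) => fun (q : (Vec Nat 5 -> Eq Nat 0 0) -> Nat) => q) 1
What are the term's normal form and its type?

reduced normal form:
  fun (r : Vec Nat 5 -> Eq Nat 0 0) => 5
type:
  (Vec Nat 5 -> Eq Nat 0 0) -> Nat
observation: the leftmost-outermost redex is an elimNat iota-redex, and normalization takes 9 steps.


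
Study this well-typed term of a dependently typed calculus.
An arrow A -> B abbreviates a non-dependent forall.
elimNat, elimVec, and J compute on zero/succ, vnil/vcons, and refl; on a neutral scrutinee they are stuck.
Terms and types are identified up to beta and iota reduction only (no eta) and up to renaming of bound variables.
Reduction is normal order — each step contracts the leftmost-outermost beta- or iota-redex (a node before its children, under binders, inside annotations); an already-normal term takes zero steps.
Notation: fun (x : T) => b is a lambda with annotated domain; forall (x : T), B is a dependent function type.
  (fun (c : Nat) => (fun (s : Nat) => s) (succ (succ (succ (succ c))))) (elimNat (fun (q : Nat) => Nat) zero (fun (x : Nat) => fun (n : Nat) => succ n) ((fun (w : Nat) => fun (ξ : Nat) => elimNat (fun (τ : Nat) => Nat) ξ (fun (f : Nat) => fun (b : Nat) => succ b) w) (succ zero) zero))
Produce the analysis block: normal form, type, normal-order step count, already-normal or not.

reduced normal form:
  succ (succ (succ (succ (succ zero))))
the term's type:
  Nat
steps to reach normal form (normal order): 12
started in normal form: no
first contracted redex: a beta-redex


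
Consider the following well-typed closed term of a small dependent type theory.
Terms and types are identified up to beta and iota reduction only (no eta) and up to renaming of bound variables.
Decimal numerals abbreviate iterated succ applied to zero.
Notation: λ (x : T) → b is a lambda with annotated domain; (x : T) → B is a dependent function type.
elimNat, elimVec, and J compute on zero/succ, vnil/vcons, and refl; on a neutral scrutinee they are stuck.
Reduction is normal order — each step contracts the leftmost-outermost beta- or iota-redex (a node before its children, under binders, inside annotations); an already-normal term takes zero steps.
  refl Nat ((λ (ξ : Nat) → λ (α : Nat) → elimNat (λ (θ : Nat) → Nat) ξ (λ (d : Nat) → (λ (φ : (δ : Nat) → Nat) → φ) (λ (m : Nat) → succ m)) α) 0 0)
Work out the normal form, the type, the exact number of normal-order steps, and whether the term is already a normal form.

resulting normal form:
  refl Nat 0
inferred type:
  Eq Nat 0 0
steps to reach normal form (normal order): 3
already normal: no
first redex: a beta-redex


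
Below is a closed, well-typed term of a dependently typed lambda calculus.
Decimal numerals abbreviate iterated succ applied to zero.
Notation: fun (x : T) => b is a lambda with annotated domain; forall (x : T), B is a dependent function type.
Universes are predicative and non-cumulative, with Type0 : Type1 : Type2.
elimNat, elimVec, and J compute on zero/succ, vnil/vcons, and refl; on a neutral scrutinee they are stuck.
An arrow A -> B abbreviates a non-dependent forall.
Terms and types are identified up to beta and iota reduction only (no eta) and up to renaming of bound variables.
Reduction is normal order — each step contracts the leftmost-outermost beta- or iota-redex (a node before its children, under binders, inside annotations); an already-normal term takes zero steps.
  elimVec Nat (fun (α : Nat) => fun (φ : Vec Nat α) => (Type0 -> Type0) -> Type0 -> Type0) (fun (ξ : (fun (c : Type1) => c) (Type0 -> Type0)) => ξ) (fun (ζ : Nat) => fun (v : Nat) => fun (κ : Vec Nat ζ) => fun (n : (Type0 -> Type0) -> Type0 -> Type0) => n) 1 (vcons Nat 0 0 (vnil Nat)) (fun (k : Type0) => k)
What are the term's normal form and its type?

reduced normal form:
  fun (α : Type0) => α
inferred type:
  Type0 -> Type0


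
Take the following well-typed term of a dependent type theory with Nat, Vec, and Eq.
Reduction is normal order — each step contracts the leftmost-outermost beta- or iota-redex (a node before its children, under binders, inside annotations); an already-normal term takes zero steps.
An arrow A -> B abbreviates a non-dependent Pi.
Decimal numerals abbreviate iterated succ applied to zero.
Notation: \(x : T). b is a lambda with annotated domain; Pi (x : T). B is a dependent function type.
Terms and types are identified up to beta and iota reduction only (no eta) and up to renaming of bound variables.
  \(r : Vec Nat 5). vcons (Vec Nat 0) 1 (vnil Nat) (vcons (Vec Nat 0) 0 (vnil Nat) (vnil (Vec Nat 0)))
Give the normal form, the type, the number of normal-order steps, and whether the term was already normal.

normal form:
  \(r : Vec Nat 5). vcons (Vec Nat 0) 1 (vnil Nat) (vcons (Vec Nat 0) 0 (vnil Nat) (vnil (Vec Nat 0)))
the term's type:
  Vec Nat 5 -> Vec (Vec Nat 0) 2
normal-order step count: 0
term was already normal: yes


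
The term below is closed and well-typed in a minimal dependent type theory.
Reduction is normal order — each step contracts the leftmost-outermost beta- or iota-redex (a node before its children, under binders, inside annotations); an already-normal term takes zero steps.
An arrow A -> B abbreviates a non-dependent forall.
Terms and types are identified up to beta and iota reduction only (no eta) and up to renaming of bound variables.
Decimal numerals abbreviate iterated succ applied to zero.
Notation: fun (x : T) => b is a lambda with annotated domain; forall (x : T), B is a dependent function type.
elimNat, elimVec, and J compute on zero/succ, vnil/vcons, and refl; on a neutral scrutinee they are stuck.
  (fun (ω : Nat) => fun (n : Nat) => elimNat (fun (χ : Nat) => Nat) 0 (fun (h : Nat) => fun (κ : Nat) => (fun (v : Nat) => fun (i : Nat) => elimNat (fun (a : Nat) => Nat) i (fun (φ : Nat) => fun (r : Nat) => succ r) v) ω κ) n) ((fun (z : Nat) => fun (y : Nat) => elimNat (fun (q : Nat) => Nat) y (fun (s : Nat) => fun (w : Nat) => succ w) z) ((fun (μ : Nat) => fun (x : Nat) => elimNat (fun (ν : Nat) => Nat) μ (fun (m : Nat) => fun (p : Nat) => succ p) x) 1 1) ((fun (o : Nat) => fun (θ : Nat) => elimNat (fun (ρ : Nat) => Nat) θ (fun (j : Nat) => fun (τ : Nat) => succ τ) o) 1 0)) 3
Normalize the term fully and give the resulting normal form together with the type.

resulting normal form:
  9
the term's type:
  Nat
observation: normalization takes exactly 111 steps under the normal-order strategy.


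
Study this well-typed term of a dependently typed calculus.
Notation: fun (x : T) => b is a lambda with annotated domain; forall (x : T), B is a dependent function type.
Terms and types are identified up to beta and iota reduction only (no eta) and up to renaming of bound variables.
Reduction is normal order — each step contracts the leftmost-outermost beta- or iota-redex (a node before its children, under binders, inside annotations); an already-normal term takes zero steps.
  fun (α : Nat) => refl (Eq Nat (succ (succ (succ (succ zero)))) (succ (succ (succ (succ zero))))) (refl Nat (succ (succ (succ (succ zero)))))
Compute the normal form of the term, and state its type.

resulting normal form:
  fun (α : Nat) => refl (Eq Nat (succ (succ (succ (succ zero)))) (succ (succ (succ (succ zero))))) (refl Nat (succ (succ (succ (succ zero)))))
the term's type:
  forall (α : Nat), Eq (Eq Nat (succ (succ (succ (succ zero)))) (succ (succ (succ (succ zero))))) (refl Nat (succ (succ (succ (succ zero))))) (refl Nat (succ (succ (succ (succ zero)))))
observation: the term is already in normal form.


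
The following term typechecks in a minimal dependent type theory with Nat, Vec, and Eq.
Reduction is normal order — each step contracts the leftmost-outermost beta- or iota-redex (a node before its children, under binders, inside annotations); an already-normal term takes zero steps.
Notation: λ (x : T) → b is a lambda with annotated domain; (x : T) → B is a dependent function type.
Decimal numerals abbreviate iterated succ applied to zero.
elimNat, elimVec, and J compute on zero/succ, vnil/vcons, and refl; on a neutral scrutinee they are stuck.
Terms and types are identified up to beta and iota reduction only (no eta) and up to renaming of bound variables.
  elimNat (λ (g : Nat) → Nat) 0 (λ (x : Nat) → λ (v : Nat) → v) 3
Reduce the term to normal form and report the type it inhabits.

resulting normal form:
  0
type:
  Nat


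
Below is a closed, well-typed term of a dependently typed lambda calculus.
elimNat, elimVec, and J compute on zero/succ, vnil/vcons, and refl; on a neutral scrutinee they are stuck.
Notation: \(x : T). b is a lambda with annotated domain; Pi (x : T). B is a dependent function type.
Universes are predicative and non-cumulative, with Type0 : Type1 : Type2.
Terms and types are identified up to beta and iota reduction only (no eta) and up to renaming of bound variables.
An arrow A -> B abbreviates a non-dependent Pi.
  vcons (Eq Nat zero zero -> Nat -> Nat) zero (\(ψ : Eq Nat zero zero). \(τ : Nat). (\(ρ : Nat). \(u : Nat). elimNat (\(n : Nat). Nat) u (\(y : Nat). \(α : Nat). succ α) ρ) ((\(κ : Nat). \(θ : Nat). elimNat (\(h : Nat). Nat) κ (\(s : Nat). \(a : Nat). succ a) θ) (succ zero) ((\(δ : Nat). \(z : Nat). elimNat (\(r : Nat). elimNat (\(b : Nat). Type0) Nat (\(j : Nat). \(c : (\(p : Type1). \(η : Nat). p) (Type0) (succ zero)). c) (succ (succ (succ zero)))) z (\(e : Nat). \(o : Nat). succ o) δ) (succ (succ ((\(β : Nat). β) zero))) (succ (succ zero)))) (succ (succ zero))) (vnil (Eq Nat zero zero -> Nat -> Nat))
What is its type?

inferred type:
  Vec (Eq Nat zero zero -> Nat -> Nat) (succ zero)


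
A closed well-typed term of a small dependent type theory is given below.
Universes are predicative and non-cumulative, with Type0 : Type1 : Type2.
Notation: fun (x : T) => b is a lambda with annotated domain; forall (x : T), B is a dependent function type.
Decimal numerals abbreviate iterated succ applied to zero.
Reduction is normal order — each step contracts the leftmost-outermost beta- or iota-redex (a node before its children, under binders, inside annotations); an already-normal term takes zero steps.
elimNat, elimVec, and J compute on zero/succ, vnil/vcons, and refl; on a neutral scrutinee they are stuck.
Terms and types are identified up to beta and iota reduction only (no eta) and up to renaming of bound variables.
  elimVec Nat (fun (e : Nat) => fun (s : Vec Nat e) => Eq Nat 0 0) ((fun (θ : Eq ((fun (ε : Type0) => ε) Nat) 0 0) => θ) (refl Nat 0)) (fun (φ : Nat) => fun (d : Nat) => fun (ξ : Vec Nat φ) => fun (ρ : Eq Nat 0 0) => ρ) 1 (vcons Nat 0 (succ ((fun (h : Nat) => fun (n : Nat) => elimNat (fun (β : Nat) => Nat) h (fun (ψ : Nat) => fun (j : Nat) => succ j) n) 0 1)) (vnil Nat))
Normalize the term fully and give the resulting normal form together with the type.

reduced normal form:
  refl Nat 0
type:
  Eq Nat 0 0


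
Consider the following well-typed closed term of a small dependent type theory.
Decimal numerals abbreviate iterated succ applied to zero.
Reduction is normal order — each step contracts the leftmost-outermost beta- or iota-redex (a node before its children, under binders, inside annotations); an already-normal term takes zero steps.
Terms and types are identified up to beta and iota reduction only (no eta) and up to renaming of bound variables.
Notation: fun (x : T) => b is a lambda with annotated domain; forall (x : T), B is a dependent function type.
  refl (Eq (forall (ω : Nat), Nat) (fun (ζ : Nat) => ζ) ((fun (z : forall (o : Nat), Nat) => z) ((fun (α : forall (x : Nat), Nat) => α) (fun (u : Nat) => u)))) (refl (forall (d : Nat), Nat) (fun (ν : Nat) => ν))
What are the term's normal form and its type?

resulting normal form:
  refl (Eq (forall (ω : Nat), Nat) (fun (ζ : Nat) => ζ) (fun (z : Nat) => z)) (refl (forall (o : Nat), Nat) (fun (α : Nat) => α))
inferred type:
  Eq (Eq (forall (ω : Nat), Nat) (fun (ζ : Nat) => ζ) (fun (z : Nat) => z)) (refl (forall (o : Nat), Nat) (fun (α : Nat) => α)) (refl (forall (x : Nat), Nat) (fun (u : Nat) => u))
observation: reduction starts at a beta-redex, and 2 normal-order steps reach the normal form.


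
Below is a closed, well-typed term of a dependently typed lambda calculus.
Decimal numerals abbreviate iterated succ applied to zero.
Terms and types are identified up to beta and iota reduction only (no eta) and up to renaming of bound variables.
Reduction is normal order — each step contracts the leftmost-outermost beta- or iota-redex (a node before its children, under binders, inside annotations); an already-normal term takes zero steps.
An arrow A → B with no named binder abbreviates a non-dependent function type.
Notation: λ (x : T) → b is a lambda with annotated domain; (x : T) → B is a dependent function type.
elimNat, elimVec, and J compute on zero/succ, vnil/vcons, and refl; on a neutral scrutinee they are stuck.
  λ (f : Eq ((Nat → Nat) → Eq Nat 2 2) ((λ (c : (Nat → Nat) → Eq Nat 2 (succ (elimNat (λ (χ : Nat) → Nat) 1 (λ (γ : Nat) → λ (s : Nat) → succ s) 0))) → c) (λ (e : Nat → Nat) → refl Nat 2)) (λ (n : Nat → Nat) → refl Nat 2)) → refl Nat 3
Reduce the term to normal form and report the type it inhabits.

resulting normal form:
  λ (f : Eq ((Nat → Nat) → Eq Nat 2 2) (λ (c : Nat → Nat) → refl Nat 2) (λ (χ : Nat → Nat) → refl Nat 2)) → refl Nat 3
inferred type:
  Eq ((Nat → Nat) → Eq Nat 2 2) (λ (f : Nat → Nat) → refl Nat 2) (λ (c : Nat → Nat) → refl Nat 2) → Eq Nat 3 3


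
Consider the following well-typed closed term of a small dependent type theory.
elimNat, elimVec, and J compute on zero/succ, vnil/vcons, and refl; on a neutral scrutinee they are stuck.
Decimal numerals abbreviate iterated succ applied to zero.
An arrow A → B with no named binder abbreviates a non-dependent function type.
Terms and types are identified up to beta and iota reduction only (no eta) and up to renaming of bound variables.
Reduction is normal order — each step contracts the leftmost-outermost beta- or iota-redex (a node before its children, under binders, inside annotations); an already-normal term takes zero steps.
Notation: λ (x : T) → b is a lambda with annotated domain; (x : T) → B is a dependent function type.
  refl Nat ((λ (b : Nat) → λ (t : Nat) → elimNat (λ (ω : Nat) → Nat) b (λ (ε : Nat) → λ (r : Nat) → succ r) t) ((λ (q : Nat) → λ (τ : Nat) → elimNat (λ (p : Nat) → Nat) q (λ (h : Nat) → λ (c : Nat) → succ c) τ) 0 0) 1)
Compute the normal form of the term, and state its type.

reduced normal form:
  refl Nat 1
type:
  Eq Nat 1 1
observation: reduction starts at a beta-redex, and 9 normal-order steps reach the normal form.


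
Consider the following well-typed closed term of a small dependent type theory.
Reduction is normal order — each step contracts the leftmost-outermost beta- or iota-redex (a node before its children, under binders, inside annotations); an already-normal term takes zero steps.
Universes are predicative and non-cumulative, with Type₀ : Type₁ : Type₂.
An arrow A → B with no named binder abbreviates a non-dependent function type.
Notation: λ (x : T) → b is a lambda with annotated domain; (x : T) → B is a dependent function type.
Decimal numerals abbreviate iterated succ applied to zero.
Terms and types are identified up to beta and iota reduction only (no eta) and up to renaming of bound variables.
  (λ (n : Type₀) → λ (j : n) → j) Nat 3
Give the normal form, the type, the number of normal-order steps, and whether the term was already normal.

resulting normal form:
  3
the term's type:
  Nat
normal-order step count: 2
started in normal form: no
first contracted redex: a beta-redex


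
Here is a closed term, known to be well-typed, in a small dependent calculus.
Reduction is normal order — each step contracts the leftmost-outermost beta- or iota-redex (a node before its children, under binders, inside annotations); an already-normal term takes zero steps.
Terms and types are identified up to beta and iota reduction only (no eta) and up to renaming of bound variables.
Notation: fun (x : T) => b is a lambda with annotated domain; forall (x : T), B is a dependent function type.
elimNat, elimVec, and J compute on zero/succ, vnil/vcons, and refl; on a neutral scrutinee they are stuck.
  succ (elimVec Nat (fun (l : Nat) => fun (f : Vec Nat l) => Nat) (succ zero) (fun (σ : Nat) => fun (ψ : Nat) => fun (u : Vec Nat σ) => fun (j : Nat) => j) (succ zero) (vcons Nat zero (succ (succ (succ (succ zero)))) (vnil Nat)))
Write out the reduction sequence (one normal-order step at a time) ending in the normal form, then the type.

normal-order reduction:
  succ (elimVec Nat (fun (l : Nat) => fun (f : Vec Nat l) => Nat) (succ zero) (fun (σ : Nat) => fun (ψ : Nat) => fun (u : Vec Nat σ) => fun (j : Nat) => j) (succ zero) (vcons Nat zero (succ (succ (succ (succ zero)))) (vnil Nat)))
  ~> succ ((fun (l : Nat) => fun (f : Nat) => fun (σ : Vec Nat l) => fun (ψ : Nat) => ψ) zero (succ (succ (succ (succ zero)))) (vnil Nat) (elimVec Nat (fun (u : Nat) => fun (j : Vec Nat u) => Nat) (succ zero) (fun (γ : Nat) => fun (a : Nat) => fun (y : Vec Nat γ) => fun (m : Nat) => m) zero (vnil Nat)))
  ~> succ ((fun (l : Nat) => fun (f : Vec Nat zero) => fun (σ : Nat) => σ) (succ (succ (succ (succ zero)))) (vnil Nat) (elimVec Nat (fun (ψ : Nat) => fun (u : Vec Nat ψ) => Nat) (succ zero) (fun (j : Nat) => fun (γ : Nat) => fun (a : Vec Nat j) => fun (y : Nat) => y) zero (vnil Nat)))
  ~> succ ((fun (l : Vec Nat zero) => fun (f : Nat) => f) (vnil Nat) (elimVec Nat (fun (σ : Nat) => fun (ψ : Vec Nat σ) => Nat) (succ zero) (fun (u : Nat) => fun (j : Nat) => fun (γ : Vec Nat u) => fun (a : Nat) => a) zero (vnil Nat)))
  ~> succ ((fun (l : Nat) => l) (elimVec Nat (fun (f : Nat) => fun (σ : Vec Nat f) => Nat) (succ zero) (fun (ψ : Nat) => fun (u : Nat) => fun (j : Vec Nat ψ) => fun (γ : Nat) => γ) zero (vnil Nat)))
  ~> succ (elimVec Nat (fun (l : Nat) => fun (f : Vec Nat l) => Nat) (succ zero) (fun (σ : Nat) => fun (ψ : Nat) => fun (u : Vec Nat σ) => fun (j : Nat) => j) zero (vnil Nat))
  ~> succ (succ zero)
the term's type:
  Nat


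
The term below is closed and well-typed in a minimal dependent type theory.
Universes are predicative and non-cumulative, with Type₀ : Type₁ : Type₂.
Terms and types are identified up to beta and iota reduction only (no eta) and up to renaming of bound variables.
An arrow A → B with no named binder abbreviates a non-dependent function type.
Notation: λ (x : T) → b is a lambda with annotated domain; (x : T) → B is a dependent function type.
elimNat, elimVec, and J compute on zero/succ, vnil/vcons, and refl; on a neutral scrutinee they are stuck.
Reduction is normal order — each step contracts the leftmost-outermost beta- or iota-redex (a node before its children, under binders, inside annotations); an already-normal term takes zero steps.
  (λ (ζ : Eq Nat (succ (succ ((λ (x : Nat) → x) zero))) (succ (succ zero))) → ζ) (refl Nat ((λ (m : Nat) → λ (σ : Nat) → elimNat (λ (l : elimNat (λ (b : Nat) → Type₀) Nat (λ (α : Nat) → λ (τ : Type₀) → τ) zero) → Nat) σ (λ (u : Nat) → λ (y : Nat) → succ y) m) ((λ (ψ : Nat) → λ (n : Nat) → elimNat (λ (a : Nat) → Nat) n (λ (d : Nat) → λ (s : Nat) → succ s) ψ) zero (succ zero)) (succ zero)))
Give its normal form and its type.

normal form:
  refl Nat (succ (succ zero))
type:
  Eq Nat (succ (succ zero)) (succ (succ zero))
observation: 11 normal-order steps normalize the term, beginning with a beta-redex.


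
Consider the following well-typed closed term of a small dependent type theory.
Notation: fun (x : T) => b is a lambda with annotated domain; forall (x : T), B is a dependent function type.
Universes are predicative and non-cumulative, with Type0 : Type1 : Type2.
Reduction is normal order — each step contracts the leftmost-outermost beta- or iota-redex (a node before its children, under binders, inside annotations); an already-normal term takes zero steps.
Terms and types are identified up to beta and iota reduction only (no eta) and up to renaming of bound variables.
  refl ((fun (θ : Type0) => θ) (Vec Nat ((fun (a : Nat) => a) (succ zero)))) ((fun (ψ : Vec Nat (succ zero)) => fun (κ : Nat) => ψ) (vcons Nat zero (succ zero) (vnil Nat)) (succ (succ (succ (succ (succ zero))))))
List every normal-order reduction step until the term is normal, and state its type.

normal-order reduction sequence:
  refl ((fun (θ : Type0) => θ) (Vec Nat ((fun (a : Nat) => a) (succ zero)))) ((fun (ψ : Vec Nat (succ zero)) => fun (κ : Nat) => ψ) (vcons Nat zero (succ zero) (vnil Nat)) (succ (succ (succ (succ (succ zero))))))
  ~> refl (Vec Nat ((fun (θ : Nat) => θ) (succ zero))) ((fun (a : Vec Nat (succ zero)) => fun (ψ : Nat) => a) (vcons Nat zero (succ zero) (vnil Nat)) (succ (succ (succ (succ (succ zero))))))
  ~> refl (Vec Nat (succ zero)) ((fun (θ : Vec Nat (succ zero)) => fun (a : Nat) => θ) (vcons Nat zero (succ zero) (vnil Nat)) (succ (succ (succ (succ (succ zero))))))
  ~> refl (Vec Nat (succ zero)) ((fun (θ : Nat) => vcons Nat zero (succ zero) (vnil Nat)) (succ (succ (succ (succ (succ zero))))))
  ~> refl (Vec Nat (succ zero)) (vcons Nat zero (succ zero) (vnil Nat))
type:
  Eq (Vec Nat (succ zero)) (vcons Nat zero (succ zero) (vnil Nat)) (vcons Nat zero (succ zero) (vnil Nat))


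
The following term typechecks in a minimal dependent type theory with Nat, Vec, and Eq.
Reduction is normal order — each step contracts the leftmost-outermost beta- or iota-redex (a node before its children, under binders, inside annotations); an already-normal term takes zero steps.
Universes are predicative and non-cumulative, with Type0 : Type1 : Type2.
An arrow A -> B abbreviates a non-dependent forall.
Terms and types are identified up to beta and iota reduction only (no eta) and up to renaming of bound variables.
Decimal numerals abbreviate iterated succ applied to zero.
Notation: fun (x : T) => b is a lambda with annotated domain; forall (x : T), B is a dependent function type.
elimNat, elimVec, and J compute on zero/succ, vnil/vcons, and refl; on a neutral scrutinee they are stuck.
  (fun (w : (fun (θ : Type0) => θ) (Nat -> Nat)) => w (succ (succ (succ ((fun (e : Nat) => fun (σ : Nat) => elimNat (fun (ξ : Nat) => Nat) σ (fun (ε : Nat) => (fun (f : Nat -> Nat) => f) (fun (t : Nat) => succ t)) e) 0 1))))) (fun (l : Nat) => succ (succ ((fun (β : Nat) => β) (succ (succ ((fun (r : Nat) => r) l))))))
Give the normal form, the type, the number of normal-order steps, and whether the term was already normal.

normal form:
  8
the term's type:
  Nat
normal-order step count: 7
started in normal form: no
first contracted redex: a beta-redex


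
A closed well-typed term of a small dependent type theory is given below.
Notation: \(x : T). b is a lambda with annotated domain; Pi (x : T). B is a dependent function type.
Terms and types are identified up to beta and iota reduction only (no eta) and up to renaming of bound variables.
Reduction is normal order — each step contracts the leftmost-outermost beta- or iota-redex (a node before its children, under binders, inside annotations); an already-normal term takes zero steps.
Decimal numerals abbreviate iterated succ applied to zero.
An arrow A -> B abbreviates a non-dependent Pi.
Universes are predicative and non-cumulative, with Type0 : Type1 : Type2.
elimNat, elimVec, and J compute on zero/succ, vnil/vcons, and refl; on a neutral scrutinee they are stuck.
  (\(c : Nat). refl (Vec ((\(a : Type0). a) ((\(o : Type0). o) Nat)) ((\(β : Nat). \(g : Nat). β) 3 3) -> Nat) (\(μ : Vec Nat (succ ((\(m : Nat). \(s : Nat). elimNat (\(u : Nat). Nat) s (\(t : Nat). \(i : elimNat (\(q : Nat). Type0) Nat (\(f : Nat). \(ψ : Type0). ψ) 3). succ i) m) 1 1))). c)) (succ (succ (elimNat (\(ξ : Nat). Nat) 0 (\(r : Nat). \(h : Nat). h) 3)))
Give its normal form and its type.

resulting normal form:
  refl (Vec Nat 3 -> Nat) (\(c : Vec Nat 3). 2)
type:
  Eq (Vec Nat 3 -> Nat) (\(c : Vec Nat 3). 2) (\(a : Vec Nat 3). 2)
observation: reduction starts at a beta-redex, and 21 normal-order steps reach the normal form.


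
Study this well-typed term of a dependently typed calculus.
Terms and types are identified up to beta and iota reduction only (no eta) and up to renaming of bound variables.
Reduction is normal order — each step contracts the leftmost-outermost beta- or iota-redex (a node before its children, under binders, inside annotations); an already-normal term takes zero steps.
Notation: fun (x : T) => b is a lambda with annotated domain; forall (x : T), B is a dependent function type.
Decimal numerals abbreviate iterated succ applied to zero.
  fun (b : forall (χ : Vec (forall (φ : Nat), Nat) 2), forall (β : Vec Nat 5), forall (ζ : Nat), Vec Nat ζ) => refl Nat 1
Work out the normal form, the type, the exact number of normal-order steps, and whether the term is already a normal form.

normal form:
  fun (b : forall (χ : Vec (forall (φ : Nat), Nat) 2), forall (β : Vec Nat 5), forall (ζ : Nat), Vec Nat ζ) => refl Nat 1
inferred type:
  forall (b : forall (χ : Vec (forall (φ : Nat), Nat) 2), forall (β : Vec Nat 5), forall (ζ : Nat), Vec Nat ζ), Eq Nat 1 1
normal-order step count: 0
term was already normal: yes
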